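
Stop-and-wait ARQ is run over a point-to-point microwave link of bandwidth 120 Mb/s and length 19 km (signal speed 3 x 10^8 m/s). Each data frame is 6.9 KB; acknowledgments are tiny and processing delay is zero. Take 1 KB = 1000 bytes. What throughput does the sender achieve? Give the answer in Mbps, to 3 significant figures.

t_tx = L/R = 55200/120000000 = 0.00046 s.
t_prop = 19000/300000000 = 6.33333e-05 s; RTT = 0.000126667 s.
Cycle = t_tx + RTT = 0.000586667 s.
Throughput = L / cycle = 55200 / 0.000586667 = 94.1 Mbps.

94.1 Mbps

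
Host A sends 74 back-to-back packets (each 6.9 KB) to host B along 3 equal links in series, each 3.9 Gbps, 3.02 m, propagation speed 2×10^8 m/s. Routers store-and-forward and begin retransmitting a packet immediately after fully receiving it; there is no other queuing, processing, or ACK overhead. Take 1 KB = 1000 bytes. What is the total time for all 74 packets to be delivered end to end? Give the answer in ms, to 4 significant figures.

Per-hop transmission t_tx = L/R = 55200/3900000000 = 0.0141538 ms.
Per-hop propagation t_prop = 3.02/200000000 = 1.51e-05 ms.
Pipeline fill: first packet needs 3·t_tx to clear all hops; remaining 73 packets each add one t_tx.
Total = (3+74-1)·t_tx + 3·t_prop = 76·0.0141538 + 3·1.51e-05 = 1.076 ms.

1.076 ms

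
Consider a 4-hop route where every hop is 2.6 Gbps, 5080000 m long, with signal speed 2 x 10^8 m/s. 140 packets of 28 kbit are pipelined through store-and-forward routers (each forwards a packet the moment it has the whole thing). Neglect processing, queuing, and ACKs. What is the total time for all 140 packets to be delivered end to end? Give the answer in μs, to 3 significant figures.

Per-hop transmission t_tx = L/R = 28000/2600000000 = 10.7692 μs.
Per-hop propagation t_prop = 5080000/200000000 = 25400 μs.
Pipeline fill: first packet needs 4·t_tx to clear all hops; remaining 139 packets each add one t_tx.
Total = (4+140-1)·t_tx + 4·t_prop = 143·10.7692 + 4·25400 = 103000 μs.

103000 μs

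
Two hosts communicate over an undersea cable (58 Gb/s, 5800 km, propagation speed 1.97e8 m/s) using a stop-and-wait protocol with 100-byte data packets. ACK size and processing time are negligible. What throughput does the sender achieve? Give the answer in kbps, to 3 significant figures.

13.6 kbps

t_tx = L/R = 800/58000000000 = 1.37931e-08 s.
t_prop = 5800000/197000000 = 0.0294416 s; RTT = 0.0588832 s.
Cycle = t_tx + RTT = 0.0588833 s.
Throughput = L / cycle = 800 / 0.0588833 = 13.6 kbps.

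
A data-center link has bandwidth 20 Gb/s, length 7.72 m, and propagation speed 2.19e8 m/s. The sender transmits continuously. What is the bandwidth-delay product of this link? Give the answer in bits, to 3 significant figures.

705 bits

Propagation delay = 7.72 / 219000000 = 3.52511e-08 s.
BDP = R × t_prop = 20000000000 × 3.52511e-08 = 705.023 bits.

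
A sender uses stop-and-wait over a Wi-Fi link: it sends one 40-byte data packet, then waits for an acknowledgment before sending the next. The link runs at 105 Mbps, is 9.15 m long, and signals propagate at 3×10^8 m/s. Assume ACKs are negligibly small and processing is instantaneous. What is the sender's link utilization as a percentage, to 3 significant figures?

98.0 %

t_tx = L/R = 320/105000000 = 3.04762e-06 s.
t_prop = 9.15/300000000 = 3.05e-08 s; RTT = 6.1e-08 s.
Cycle = t_tx + RTT = 3.10862e-06 s.
Utilization = t_tx / cycle = 3.04762e-06/3.10862e-06 = 98.0 %.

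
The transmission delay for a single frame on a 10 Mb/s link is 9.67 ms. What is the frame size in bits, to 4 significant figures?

L = R × t_tx = 10000000 b/s × 0.00967 s = 96700 bits.

96700 bits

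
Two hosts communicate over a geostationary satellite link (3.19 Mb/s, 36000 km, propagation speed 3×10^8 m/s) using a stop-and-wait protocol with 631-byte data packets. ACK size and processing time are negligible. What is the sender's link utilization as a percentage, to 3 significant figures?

0.655 %

t_tx = L/R = 5048/3190000 = 0.00158245 s.
t_prop = 36000000/300000000 = 0.12 s; RTT = 0.24 s.
Cycle = t_tx + RTT = 0.241582 s.
Utilization = t_tx / cycle = 0.00158245/0.241582 = 0.655 %.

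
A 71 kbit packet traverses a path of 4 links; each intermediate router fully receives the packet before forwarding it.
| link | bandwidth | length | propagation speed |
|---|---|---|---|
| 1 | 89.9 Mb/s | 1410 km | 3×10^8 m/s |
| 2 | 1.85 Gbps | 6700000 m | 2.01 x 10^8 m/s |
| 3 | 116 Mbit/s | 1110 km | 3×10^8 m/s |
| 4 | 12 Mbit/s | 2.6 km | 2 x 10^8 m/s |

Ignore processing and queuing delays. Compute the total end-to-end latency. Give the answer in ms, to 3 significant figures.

L = 71000 bits.
Transmission delays (L/R per hop): 0.789766, 0.0383784, 0.612069, 5.91667 ms; sum = 7.35688 ms.
Propagation delays (d/s per hop): 4.7, 33.3333, 3.7, 0.013 ms; sum = 41.7463 ms.
End-to-end = 49.1 ms.

49.1 ms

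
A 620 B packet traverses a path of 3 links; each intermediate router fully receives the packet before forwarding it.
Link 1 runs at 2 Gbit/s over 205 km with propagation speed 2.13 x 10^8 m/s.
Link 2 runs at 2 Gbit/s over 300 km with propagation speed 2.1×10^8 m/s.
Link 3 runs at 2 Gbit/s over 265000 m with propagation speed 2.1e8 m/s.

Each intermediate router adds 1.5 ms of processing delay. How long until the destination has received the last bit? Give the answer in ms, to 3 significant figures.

L = 620 × 8 = 4960 bits.
Transmission delay per hop = L/R = 4960/2000000000 = 0.00248 ms; 3 hops → 0.00744 ms.
Propagation delays (d/s per hop): 0.962441, 1.42857, 1.2619 ms; sum = 3.65292 ms.
Processing at 2 router(s): 2 × 1.5 ms = 3 ms.
End-to-end = 6.66 ms.

6.66 ms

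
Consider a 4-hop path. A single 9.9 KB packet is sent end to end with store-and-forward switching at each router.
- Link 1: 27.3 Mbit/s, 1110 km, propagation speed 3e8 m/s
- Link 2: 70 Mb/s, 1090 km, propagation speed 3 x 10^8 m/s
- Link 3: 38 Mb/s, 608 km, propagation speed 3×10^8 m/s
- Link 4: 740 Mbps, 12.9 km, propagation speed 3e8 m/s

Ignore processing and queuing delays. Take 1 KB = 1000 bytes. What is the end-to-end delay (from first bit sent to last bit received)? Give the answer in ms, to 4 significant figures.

L = 79200 bits.
Transmission delays (L/R per hop): 2.9011, 1.13143, 2.08421, 0.107027 ms; sum = 6.22377 ms.
Propagation delays (d/s per hop): 3.7, 3.63333, 2.02667, 0.043 ms; sum = 9.403 ms.
End-to-end = 15.63 ms.

15.63 ms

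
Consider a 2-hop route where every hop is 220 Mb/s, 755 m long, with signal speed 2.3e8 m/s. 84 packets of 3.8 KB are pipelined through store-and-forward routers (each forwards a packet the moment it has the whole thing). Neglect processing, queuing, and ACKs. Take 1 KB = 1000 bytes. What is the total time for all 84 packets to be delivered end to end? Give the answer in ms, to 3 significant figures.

11.8 ms

Per-hop transmission t_tx = L/R = 30400/220000000 = 0.138182 ms.
Per-hop propagation t_prop = 755/2.3e+08 = 0.00328261 ms.
Pipeline fill: first packet needs 2·t_tx to clear all hops; remaining 83 packets each add one t_tx.
Total = (2+84-1)·t_tx + 2·t_prop = 85·0.138182 + 2·0.00328261 = 11.8 ms.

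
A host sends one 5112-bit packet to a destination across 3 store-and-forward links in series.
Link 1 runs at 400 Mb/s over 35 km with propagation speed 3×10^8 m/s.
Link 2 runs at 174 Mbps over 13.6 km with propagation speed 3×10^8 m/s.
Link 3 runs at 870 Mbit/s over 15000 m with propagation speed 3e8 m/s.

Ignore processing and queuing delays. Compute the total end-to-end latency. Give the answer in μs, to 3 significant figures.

Transmission delays (L/R per hop): 12.78, 29.3793, 5.87586 μs; sum = 48.0352 μs.
Propagation delays (d/s per hop): 116.667, 45.3333, 50 μs; sum = 212 μs.
End-to-end = 260 μs.

260 μs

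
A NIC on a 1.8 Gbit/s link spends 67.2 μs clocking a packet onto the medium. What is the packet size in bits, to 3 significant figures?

121000 bits

L = R × t_tx = 1800000000 b/s × 6.72e-05 s = 120960 bits.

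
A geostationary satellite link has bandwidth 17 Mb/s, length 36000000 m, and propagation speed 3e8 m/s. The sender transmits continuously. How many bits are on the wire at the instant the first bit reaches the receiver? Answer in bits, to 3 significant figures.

2040000 bits

Propagation delay = 36000000 / 300000000 = 0.12 s.
BDP = R × t_prop = 17000000 × 0.12 = 2040000 bits.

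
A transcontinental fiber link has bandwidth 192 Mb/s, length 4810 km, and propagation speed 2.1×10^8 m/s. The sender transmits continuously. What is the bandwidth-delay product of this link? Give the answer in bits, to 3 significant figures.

Propagation delay = 4810000 / 210000000 = 0.0229048 s.
BDP = R × t_prop = 192000000 × 0.0229048 = 4397710 bits.

4400000 bits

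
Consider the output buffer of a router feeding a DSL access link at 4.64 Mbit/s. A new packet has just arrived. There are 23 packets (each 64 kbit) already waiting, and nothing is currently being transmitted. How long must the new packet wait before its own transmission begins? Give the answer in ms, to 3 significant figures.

Each queued packet: L/R = 64000/4640000 = 13.7931 ms.
23 queued → 317.241 ms.
Queuing delay = 317 ms.

317 ms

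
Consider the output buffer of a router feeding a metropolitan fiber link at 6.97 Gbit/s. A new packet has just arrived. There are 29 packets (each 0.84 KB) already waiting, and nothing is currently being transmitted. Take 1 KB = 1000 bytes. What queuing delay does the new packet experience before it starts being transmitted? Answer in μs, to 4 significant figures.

Each queued packet: L/R = 6720/6970000000 = 0.964132 μs.
29 queued → 27.9598 μs.
Queuing delay = 27.96 μs.

27.96 μs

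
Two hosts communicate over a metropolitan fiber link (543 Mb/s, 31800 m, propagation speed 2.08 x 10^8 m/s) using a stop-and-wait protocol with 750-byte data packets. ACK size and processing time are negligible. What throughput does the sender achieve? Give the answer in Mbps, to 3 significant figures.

18.9 Mbps

t_tx = L/R = 6000/543000000 = 1.10497e-05 s.
t_prop = 31800/208000000 = 0.000152885 s; RTT = 0.000305769 s.
Cycle = t_tx + RTT = 0.000316819 s.
Throughput = L / cycle = 6000 / 0.000316819 = 18.9 Mbps.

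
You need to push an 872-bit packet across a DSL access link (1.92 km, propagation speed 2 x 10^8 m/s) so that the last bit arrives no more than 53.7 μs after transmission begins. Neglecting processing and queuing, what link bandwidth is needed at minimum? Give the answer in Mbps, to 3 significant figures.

19.8 Mbps

Propagation delay = 1920 / 200000000 = 9.6 μs.
Transmission budget = 53.7 − 9.6 = 44.1 μs.
R ≥ L / t_tx = 872 bits / 4.41e-05 s = 19.8 Mbps.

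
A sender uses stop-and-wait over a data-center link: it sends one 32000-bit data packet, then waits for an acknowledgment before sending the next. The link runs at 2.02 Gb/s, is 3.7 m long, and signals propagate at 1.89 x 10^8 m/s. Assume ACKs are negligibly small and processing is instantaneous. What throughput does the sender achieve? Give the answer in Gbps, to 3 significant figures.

t_tx = L/R = 32000/2020000000 = 1.58416e-05 s.
t_prop = 3.7/189000000 = 1.95767e-08 s; RTT = 3.91534e-08 s.
Cycle = t_tx + RTT = 1.58807e-05 s.
Throughput = L / cycle = 32000 / 1.58807e-05 = 2.02 Gbps.

2.02 Gbps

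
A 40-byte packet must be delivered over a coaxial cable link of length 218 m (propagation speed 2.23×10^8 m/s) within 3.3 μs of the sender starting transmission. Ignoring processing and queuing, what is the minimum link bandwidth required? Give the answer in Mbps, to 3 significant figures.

L = 320 bits.
Propagation delay = 218 / 223000000 = 0.977578 μs.
Transmission budget = 3.3 − 0.977578 = 2.32242 μs.
R ≥ L / t_tx = 320 bits / 2.32242e-06 s = 138 Mbps.

138 Mbps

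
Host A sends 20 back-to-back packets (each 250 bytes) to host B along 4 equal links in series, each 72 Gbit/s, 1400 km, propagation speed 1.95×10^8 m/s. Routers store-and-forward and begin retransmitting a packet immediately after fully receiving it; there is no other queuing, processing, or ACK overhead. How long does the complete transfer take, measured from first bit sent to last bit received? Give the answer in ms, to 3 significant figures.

Per-hop transmission t_tx = L/R = 2000/72000000000 = 2.77778e-05 ms.
Per-hop propagation t_prop = 1400000/195000000 = 7.17949 ms.
Pipeline fill: first packet needs 4·t_tx to clear all hops; remaining 19 packets each add one t_tx.
Total = (4+20-1)·t_tx + 4·t_prop = 23·2.77778e-05 + 4·7.17949 = 28.7 ms.

28.7 ms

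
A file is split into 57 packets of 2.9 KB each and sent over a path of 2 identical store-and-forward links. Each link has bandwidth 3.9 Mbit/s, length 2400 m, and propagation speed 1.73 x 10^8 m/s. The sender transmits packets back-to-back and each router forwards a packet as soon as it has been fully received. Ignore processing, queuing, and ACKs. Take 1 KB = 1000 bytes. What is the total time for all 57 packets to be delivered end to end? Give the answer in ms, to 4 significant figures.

345.1 ms

Per-hop transmission t_tx = L/R = 23200/3900000 = 5.94872 ms.
Per-hop propagation t_prop = 2400/173000000 = 0.0138728 ms.
Pipeline fill: first packet needs 2·t_tx to clear all hops; remaining 56 packets each add one t_tx.
Total = (2+57-1)·t_tx + 2·t_prop = 58·5.94872 + 2·0.0138728 = 345.1 ms.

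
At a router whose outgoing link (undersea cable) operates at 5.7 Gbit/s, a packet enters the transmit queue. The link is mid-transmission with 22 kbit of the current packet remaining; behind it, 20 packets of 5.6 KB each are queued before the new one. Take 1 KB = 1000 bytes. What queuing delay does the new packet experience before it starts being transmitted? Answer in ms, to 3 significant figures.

0.161 ms

Each queued packet: L/R = 44800/5700000000 = 0.00785965 ms.
20 queued → 0.157193 ms.
Plus remaining 22000 bits of current packet: 0.00385965 ms.
Queuing delay = 0.161 ms.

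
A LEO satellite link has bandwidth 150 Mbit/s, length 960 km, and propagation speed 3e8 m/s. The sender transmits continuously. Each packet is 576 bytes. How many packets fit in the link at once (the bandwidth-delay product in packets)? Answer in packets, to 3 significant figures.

104 packets

Propagation delay = 960000 / 300000000 = 0.0032 s.
BDP = R × t_prop = 150000000 × 0.0032 = 480000 bits.
In packets of 4608 bits: 104 packets.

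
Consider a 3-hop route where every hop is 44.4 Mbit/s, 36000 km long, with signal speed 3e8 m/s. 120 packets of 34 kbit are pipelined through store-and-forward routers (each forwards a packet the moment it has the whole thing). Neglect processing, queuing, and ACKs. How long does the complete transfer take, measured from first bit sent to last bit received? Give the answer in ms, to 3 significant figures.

Per-hop transmission t_tx = L/R = 34000/44400000 = 0.765766 ms.
Per-hop propagation t_prop = 36000000/300000000 = 120 ms.
Pipeline fill: first packet needs 3·t_tx to clear all hops; remaining 119 packets each add one t_tx.
Total = (3+120-1)·t_tx + 3·t_prop = 122·0.765766 + 3·120 = 453 ms.

453 ms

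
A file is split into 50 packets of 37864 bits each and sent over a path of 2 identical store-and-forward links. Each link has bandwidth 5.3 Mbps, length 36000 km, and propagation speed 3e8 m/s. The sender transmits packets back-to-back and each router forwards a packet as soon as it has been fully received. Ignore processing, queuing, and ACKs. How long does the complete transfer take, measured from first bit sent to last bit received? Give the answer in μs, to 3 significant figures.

Per-hop transmission t_tx = L/R = 37864/5300000 = 7144.15 μs.
Per-hop propagation t_prop = 36000000/300000000 = 120000 μs.
Pipeline fill: first packet needs 2·t_tx to clear all hops; remaining 49 packets each add one t_tx.
Total = (2+50-1)·t_tx + 2·t_prop = 51·7144.15 + 2·120000 = 604000 μs.

604000 μs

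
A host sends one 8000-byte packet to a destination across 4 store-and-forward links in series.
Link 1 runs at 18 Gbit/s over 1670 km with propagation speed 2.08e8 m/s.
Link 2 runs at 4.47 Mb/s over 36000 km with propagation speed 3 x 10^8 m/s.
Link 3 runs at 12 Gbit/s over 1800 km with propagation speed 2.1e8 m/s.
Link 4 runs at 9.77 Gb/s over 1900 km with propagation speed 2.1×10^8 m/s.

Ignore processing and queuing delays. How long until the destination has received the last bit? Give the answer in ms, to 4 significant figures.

160.0 ms

L = 8000 × 8 = 64000 bits.
Transmission delays (L/R per hop): 0.00355556, 14.3177, 0.00533333, 0.00655067 ms; sum = 14.3331 ms.
Propagation delays (d/s per hop): 8.02885, 120, 8.57143, 9.04762 ms; sum = 145.648 ms.
End-to-end = 160.0 ms.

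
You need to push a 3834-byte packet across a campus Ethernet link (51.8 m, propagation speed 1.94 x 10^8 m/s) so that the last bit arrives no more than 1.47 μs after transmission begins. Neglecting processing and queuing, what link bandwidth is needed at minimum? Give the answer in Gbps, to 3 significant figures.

25.5 Gbps

L = 30672 bits.
Propagation delay = 51.8 / 194000000 = 0.26701 μs.
Transmission budget = 1.47 − 0.26701 = 1.20299 μs.
R ≥ L / t_tx = 30672 bits / 1.20299e-06 s = 25.5 Gbps.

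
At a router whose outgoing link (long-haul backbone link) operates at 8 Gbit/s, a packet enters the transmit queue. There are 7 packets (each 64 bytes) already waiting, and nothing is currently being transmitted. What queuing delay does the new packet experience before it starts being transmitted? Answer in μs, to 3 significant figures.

0.448 μs

Each queued packet: L/R = 512/8000000000 = 0.064 μs.
7 queued → 0.448 μs.
Queuing delay = 0.448 μs.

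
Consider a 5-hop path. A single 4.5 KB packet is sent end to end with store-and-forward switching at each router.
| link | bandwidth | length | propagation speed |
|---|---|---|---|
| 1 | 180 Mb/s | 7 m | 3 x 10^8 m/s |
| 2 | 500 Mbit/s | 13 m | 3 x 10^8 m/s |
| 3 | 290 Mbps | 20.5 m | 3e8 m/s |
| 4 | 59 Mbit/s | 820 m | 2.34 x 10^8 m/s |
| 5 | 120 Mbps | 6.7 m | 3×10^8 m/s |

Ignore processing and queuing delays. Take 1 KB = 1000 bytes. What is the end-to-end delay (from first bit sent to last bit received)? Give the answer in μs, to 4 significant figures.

1310 μs

L = 36000 bits.
Transmission delays (L/R per hop): 200, 72, 124.138, 610.169, 300 μs; sum = 1306.31 μs.
Propagation delays (d/s per hop): 0.0233333, 0.0433333, 0.0683333, 3.50427, 0.0223333 μs; sum = 3.66161 μs.
End-to-end = 1310 μs.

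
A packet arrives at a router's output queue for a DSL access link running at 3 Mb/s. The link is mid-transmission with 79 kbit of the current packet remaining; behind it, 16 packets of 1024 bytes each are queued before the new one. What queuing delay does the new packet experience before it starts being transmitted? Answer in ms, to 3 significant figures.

Each queued packet: L/R = 8192/3000000 = 2.73067 ms.
16 queued → 43.6907 ms.
Plus remaining 79000 bits of current packet: 26.3333 ms.
Queuing delay = 70.0 ms.

70.0 ms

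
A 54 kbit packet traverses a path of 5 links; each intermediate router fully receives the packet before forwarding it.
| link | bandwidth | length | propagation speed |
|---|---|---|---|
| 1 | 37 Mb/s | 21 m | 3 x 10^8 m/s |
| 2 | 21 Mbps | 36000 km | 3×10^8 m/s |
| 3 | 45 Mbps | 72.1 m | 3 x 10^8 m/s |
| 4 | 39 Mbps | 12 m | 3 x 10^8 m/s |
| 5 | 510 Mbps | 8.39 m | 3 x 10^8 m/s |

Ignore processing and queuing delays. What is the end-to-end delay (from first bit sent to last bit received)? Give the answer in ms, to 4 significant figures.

L = 54000 bits.
Transmission delays (L/R per hop): 1.45946, 2.57143, 1.2, 1.38462, 0.105882 ms; sum = 6.72139 ms.
Propagation delays (d/s per hop): 7e-05, 120, 0.000240333, 4e-05, 2.79667e-05 ms; sum = 120 ms.
End-to-end = 126.7 ms.

126.7 ms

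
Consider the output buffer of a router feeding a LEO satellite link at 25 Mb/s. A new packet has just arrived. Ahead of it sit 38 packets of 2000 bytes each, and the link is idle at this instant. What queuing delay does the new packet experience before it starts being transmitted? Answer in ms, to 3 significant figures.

Each queued packet: L/R = 16000/25000000 = 0.64 ms.
38 queued → 24.32 ms.
Queuing delay = 24.3 ms.

24.3 ms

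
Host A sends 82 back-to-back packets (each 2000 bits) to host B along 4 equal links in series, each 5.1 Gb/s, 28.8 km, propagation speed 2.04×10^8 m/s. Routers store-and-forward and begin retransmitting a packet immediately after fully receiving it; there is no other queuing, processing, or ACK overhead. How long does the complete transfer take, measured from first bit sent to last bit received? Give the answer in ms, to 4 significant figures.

0.5980 ms

Per-hop transmission t_tx = L/R = 2000/5100000000 = 0.000392157 ms.
Per-hop propagation t_prop = 28800/204000000 = 0.141176 ms.
Pipeline fill: first packet needs 4·t_tx to clear all hops; remaining 81 packets each add one t_tx.
Total = (4+82-1)·t_tx + 4·t_prop = 85·0.000392157 + 4·0.141176 = 0.5980 ms.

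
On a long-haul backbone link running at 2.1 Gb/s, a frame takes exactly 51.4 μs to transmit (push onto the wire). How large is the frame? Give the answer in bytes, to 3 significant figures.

L = R × t_tx = 2100000000 b/s × 5.14e-05 s = 107940 bits.
In bytes: 107940 / 8 = 13500 bytes.

13500 bytes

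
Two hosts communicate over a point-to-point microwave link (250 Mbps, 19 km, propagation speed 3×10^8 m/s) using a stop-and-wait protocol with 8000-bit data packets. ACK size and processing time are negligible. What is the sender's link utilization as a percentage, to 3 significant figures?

t_tx = L/R = 8000/250000000 = 3.2e-05 s.
t_prop = 19000/300000000 = 6.33333e-05 s; RTT = 0.000126667 s.
Cycle = t_tx + RTT = 0.000158667 s.
Utilization = t_tx / cycle = 3.2e-05/0.000158667 = 20.2 %.

20.2 %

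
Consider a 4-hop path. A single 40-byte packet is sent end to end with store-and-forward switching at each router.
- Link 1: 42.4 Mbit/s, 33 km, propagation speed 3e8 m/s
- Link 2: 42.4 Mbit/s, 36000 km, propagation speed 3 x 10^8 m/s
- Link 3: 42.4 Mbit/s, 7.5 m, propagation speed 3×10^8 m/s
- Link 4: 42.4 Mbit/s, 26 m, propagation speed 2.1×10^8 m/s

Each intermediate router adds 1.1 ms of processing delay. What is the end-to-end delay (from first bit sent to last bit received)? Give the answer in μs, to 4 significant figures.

L = 40 × 8 = 320 bits.
Transmission delay per hop = L/R = 320/42400000 = 7.54717 μs; 4 hops → 30.1887 μs.
Propagation delays (d/s per hop): 110, 120000, 0.025, 0.12381 μs; sum = 120110 μs.
Processing at 3 router(s): 3 × 1.1 ms = 3300 μs.
End-to-end = 123400 μs.

123400 μs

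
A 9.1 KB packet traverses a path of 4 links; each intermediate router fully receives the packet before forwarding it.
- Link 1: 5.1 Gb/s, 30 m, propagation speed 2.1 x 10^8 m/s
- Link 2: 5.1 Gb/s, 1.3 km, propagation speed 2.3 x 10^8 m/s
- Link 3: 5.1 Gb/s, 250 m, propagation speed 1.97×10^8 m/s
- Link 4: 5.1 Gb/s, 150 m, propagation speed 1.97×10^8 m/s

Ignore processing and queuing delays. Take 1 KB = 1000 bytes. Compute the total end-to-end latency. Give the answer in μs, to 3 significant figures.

64.9 μs

L = 72800 bits.
Transmission delay per hop = L/R = 72800/5100000000 = 14.2745 μs; 4 hops → 57.098 μs.
Propagation delays (d/s per hop): 0.142857, 5.65217, 1.26904, 0.761421 μs; sum = 7.82549 μs.
End-to-end = 64.9 μs.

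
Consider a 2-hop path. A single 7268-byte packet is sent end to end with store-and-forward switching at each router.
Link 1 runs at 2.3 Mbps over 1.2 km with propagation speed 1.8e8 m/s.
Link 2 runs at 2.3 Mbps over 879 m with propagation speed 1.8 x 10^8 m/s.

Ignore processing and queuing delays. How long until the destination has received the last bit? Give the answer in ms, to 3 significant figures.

L = 7268 × 8 = 58144 bits.
Transmission delay per hop = L/R = 58144/2300000 = 25.28 ms; 2 hops → 50.56 ms.
Propagation delays (d/s per hop): 0.00666667, 0.00488333 ms; sum = 0.01155 ms.
End-to-end = 50.6 ms.

50.6 ms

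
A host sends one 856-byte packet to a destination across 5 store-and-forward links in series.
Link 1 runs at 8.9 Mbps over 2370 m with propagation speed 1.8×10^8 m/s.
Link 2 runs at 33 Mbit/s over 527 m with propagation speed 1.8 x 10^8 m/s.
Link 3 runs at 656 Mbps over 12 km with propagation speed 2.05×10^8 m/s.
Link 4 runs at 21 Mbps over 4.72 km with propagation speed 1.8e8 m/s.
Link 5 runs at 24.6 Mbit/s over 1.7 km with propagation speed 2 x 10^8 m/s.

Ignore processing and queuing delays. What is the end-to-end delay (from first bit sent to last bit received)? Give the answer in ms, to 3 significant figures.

1.70 ms

L = 856 × 8 = 6848 bits.
Transmission delays (L/R per hop): 0.769438, 0.207515, 0.010439, 0.326095, 0.278374 ms; sum = 1.59186 ms.
Propagation delays (d/s per hop): 0.0131667, 0.00292778, 0.0585366, 0.0262222, 0.0085 ms; sum = 0.109353 ms.
End-to-end = 1.70 ms.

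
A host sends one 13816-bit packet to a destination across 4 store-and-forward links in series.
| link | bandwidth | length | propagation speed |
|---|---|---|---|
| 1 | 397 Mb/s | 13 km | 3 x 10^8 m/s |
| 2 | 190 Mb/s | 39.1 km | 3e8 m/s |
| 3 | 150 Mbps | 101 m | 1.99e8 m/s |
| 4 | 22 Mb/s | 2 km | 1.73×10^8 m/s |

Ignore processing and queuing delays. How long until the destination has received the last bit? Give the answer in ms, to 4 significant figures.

1.013 ms

Transmission delays (L/R per hop): 0.034801, 0.0727158, 0.0921067, 0.628 ms; sum = 0.827623 ms.
Propagation delays (d/s per hop): 0.0433333, 0.130333, 0.000507538, 0.0115607 ms; sum = 0.185735 ms.
End-to-end = 1.013 ms.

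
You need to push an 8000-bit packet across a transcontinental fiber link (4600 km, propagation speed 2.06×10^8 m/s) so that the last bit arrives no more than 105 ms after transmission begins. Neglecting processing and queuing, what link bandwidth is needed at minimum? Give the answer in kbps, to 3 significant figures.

96.8 kbps

Propagation delay = 4600000 / 206000000 = 22.3301 ms.
Transmission budget = 105 − 22.3301 = 82.6699 ms.
R ≥ L / t_tx = 8000 bits / 0.0826699 s = 96.8 kbps.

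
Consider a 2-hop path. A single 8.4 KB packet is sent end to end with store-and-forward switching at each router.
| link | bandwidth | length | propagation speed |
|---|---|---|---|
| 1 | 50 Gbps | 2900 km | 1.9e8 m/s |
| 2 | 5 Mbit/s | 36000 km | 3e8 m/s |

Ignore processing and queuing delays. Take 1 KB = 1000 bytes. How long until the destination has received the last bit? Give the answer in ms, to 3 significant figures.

149 ms

L = 67200 bits.
Transmission delays (L/R per hop): 0.001344, 13.44 ms; sum = 13.4413 ms.
Propagation delays (d/s per hop): 15.2632, 120 ms; sum = 135.263 ms.
End-to-end = 149 ms.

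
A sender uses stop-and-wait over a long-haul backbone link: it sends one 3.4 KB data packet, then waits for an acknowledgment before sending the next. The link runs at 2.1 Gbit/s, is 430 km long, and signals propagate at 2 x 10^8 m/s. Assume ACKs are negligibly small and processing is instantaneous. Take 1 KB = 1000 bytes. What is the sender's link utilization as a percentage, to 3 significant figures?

0.300 %

t_tx = L/R = 27200/2100000000 = 1.29524e-05 s.
t_prop = 430000/200000000 = 0.00215 s; RTT = 0.0043 s.
Cycle = t_tx + RTT = 0.00431295 s.
Utilization = t_tx / cycle = 1.29524e-05/0.00431295 = 0.300 %.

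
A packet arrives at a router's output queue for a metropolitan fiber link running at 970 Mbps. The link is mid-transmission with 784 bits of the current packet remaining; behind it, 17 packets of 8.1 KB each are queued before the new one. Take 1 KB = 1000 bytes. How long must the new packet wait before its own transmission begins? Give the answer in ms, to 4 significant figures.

1.136 ms

Each queued packet: L/R = 64800/970000000 = 0.0668041 ms.
17 queued → 1.13567 ms.
Plus remaining 784 bits of current packet: 0.000808247 ms.
Queuing delay = 1.136 ms.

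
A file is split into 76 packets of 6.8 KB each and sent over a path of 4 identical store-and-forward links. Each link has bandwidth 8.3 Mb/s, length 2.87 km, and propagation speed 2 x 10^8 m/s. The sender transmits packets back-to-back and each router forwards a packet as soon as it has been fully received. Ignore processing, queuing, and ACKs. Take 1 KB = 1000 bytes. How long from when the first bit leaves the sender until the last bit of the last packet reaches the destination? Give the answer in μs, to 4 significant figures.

517800 μs

Per-hop transmission t_tx = L/R = 54400/8.3e+06 = 6554.22 μs.
Per-hop propagation t_prop = 2870/200000000 = 14.35 μs.
Pipeline fill: first packet needs 4·t_tx to clear all hops; remaining 75 packets each add one t_tx.
Total = (4+76-1)·t_tx + 4·t_prop = 79·6554.22 + 4·14.35 = 517800 μs.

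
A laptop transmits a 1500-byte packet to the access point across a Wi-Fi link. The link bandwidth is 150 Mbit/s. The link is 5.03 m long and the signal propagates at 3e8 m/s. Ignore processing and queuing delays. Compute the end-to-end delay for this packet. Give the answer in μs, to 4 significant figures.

80.02 μs

L = 1500 × 8 = 12000 bits.
Transmission delay = L/R = 12000 / 150000000 = 80 μs.
Propagation delay = d/s = 5.03 m / 300000000 m/s = 0.0167667 μs.
Total = 80.02 μs.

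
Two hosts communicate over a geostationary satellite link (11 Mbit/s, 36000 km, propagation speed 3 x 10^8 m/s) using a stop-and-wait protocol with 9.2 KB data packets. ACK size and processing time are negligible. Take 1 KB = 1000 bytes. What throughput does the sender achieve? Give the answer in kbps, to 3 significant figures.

298 kbps

t_tx = L/R = 73600/11000000 = 0.00669091 s.
t_prop = 36000000/300000000 = 0.12 s; RTT = 0.24 s.
Cycle = t_tx + RTT = 0.246691 s.
Throughput = L / cycle = 73600 / 0.246691 = 298 kbps.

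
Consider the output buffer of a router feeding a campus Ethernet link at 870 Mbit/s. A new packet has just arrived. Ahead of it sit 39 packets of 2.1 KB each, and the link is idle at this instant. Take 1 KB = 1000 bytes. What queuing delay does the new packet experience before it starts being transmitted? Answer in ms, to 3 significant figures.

0.753 ms

Each queued packet: L/R = 16800/870000000 = 0.0193103 ms.
39 queued → 0.753103 ms.
Queuing delay = 0.753 ms.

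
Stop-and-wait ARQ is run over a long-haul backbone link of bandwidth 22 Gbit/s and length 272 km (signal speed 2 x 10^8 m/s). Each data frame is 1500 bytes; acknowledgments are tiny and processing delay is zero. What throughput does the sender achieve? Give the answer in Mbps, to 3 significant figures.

t_tx = L/R = 12000/22000000000 = 5.45455e-07 s.
t_prop = 272000/200000000 = 0.00136 s; RTT = 0.00272 s.
Cycle = t_tx + RTT = 0.00272055 s.
Throughput = L / cycle = 12000 / 0.00272055 = 4.41 Mbps.

4.41 Mbps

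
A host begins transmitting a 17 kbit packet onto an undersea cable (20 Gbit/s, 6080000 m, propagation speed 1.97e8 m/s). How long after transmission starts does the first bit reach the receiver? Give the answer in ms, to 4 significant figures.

First bit experiences only propagation delay: d/s = 6080000/197000000 = 30.86 ms.

30.86 ms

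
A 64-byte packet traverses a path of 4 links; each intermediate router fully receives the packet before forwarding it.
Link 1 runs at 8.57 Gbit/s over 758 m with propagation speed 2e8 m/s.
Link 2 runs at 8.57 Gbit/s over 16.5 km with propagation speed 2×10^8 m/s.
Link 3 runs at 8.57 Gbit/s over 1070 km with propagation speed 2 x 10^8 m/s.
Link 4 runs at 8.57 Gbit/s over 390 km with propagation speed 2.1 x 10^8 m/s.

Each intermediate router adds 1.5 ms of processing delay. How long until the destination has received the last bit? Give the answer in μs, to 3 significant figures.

L = 64 × 8 = 512 bits.
Transmission delay per hop = L/R = 512/8570000000 = 0.0597433 μs; 4 hops → 0.238973 μs.
Propagation delays (d/s per hop): 3.79, 82.5, 5350, 1857.14 μs; sum = 7293.43 μs.
Processing at 3 router(s): 3 × 1.5 ms = 4500 μs.
End-to-end = 11800 μs.

11800 μs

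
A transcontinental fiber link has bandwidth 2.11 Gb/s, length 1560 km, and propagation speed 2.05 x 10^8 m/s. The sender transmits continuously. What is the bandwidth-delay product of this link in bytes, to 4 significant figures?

Propagation delay = 1560000 / 2.05e+08 = 0.00760976 s.
BDP = R × t_prop = 2.11e+09 × 0.00760976 = 16056600 bits.
In bytes: 16056600/8 = 2007000 bytes.

2007000 bytes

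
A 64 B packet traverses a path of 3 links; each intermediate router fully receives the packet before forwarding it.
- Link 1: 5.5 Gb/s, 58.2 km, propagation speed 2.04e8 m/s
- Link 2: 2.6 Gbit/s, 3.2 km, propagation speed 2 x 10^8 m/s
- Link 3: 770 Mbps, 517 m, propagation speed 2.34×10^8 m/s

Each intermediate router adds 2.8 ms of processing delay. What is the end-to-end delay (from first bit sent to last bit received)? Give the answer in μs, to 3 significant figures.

5900 μs

L = 64 × 8 = 512 bits.
Transmission delays (L/R per hop): 0.0930909, 0.196923, 0.664935 μs; sum = 0.954949 μs.
Propagation delays (d/s per hop): 285.294, 16, 2.2094 μs; sum = 303.504 μs.
Processing at 2 router(s): 2 × 2.8 ms = 5600 μs.
End-to-end = 5900 μs.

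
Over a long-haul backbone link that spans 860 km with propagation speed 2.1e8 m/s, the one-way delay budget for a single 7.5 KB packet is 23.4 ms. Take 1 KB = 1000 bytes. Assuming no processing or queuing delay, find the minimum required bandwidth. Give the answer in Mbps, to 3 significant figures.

3.11 Mbps

L = 60000 bits.
Propagation delay = 860000 / 210000000 = 4.09524 ms.
Transmission budget = 23.4 − 4.09524 = 19.3048 ms.
R ≥ L / t_tx = 60000 bits / 0.0193048 s = 3.11 Mbps.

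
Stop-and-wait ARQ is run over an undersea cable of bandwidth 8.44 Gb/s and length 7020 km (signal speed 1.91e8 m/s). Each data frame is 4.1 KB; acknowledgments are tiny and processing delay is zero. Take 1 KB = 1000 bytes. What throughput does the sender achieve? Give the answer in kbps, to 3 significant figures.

t_tx = L/R = 32800/8.44e+09 = 3.88626e-06 s.
t_prop = 7020000/191000000 = 0.0367539 s; RTT = 0.0735079 s.
Cycle = t_tx + RTT = 0.0735117 s.
Throughput = L / cycle = 32800 / 0.0735117 = 446 kbps.

446 kbps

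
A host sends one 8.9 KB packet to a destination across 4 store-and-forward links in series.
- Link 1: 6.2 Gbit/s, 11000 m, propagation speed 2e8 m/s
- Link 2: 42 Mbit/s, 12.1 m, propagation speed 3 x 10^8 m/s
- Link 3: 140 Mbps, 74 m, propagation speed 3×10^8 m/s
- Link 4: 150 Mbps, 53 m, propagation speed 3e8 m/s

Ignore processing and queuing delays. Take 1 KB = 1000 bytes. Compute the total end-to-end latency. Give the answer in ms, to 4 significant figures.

L = 71200 bits.
Transmission delays (L/R per hop): 0.0114839, 1.69524, 0.508571, 0.474667 ms; sum = 2.68996 ms.
Propagation delays (d/s per hop): 0.055, 4.03333e-05, 0.000246667, 0.000176667 ms; sum = 0.0554637 ms.
End-to-end = 2.745 ms.

2.745 ms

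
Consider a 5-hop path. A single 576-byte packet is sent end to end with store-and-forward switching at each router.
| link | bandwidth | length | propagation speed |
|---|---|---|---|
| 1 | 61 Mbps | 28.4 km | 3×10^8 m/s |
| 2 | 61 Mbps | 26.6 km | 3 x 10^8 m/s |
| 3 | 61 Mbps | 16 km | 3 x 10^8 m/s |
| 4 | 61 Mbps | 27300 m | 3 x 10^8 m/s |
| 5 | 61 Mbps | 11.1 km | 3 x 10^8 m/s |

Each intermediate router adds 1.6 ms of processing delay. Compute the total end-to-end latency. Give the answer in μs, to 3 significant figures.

L = 576 × 8 = 4608 bits.
Transmission delay per hop = L/R = 4608/61000000 = 75.541 μs; 5 hops → 377.705 μs.
Propagation delays (d/s per hop): 94.6667, 88.6667, 53.3333, 91, 37 μs; sum = 364.667 μs.
Processing at 4 router(s): 4 × 1.6 ms = 6400 μs.
End-to-end = 7140 μs.

7140 μs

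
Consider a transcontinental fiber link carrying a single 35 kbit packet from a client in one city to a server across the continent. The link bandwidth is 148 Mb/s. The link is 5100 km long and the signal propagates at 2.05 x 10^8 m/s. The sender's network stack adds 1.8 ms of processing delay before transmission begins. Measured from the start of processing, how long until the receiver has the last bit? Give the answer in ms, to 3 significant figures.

L = 35000 bits.
Transmission delay = L/R = 35000 / 148000000 = 0.236486 ms.
Propagation delay = d/s = 5100000 m / 2.05e+08 m/s = 24.878 ms.
Plus processing delay 1.8 ms = 1.8 ms.
Total = 26.9 ms.

26.9 ms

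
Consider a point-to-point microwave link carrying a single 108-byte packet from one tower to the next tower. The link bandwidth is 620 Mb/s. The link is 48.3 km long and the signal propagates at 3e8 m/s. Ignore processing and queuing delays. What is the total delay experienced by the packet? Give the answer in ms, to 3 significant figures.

L = 108 × 8 = 864 bits.
Transmission delay = L/R = 864 / 620000000 = 0.00139355 ms.
Propagation delay = d/s = 48300 m / 300000000 m/s = 0.161 ms.
Total = 0.162 ms.

0.162 ms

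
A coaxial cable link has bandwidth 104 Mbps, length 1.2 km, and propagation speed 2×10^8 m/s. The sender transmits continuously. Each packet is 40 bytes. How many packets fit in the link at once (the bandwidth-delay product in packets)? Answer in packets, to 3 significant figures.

1.95 packets

Propagation delay = 1200 / 200000000 = 6e-06 s.
BDP = R × t_prop = 104000000 × 6e-06 = 624 bits.
In packets of 320 bits: 1.95 packets.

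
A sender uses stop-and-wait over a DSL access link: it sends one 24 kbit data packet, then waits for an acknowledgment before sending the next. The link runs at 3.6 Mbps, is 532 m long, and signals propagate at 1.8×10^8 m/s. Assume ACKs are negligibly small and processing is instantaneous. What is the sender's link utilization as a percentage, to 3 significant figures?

t_tx = L/R = 24000/3600000 = 0.00666667 s.
t_prop = 532/180000000 = 2.95556e-06 s; RTT = 5.91111e-06 s.
Cycle = t_tx + RTT = 0.00667258 s.
Utilization = t_tx / cycle = 0.00666667/0.00667258 = 99.9 %.

99.9 %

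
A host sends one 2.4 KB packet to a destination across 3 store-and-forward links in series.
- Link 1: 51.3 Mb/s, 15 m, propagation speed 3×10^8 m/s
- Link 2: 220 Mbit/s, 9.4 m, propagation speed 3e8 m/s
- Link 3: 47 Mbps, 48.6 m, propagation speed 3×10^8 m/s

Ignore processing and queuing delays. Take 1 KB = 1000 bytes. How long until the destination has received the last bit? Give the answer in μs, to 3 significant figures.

L = 19200 bits.
Transmission delays (L/R per hop): 374.269, 87.2727, 408.511 μs; sum = 870.052 μs.
Propagation delays (d/s per hop): 0.05, 0.0313333, 0.162 μs; sum = 0.243333 μs.
End-to-end = 870 μs.

870 μs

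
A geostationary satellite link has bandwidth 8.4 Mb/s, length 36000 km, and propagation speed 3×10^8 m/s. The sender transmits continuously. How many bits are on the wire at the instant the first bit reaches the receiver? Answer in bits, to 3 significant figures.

Propagation delay = 36000000 / 300000000 = 0.12 s.
BDP = R × t_prop = 8400000 × 0.12 = 1008000 bits.

1010000 bits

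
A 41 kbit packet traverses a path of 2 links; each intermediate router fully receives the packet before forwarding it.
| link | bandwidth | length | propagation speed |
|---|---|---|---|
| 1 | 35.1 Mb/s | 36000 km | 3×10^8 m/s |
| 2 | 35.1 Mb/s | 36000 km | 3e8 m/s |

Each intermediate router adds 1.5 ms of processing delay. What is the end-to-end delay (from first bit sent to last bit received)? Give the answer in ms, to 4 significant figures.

243.8 ms

L = 41000 bits.
Transmission delay per hop = L/R = 41000/35100000 = 1.16809 ms; 2 hops → 2.33618 ms.
Propagation delays (d/s per hop): 120, 120 ms; sum = 240 ms.
Processing at 1 router(s): 1 × 1.5 ms = 1.5 ms.
End-to-end = 243.8 ms.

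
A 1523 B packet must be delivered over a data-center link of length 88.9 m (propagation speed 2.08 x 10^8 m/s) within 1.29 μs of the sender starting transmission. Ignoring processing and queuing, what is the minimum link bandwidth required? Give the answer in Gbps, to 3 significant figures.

L = 12184 bits.
Propagation delay = 88.9 / 208000000 = 0.427404 μs.
Transmission budget = 1.29 − 0.427404 = 0.862596 μs.
R ≥ L / t_tx = 12184 bits / 8.62596e-07 s = 14.1 Gbps.

14.1 Gbps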